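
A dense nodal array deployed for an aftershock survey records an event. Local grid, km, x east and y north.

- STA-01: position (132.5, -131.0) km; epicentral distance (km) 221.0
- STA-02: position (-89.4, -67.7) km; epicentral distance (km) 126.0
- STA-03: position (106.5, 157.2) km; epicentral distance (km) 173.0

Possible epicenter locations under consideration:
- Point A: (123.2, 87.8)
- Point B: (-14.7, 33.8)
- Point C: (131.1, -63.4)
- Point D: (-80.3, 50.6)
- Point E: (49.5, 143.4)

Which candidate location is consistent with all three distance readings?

Point B

For each candidate, compare |candidate − station| to the reported distance:
Point A: residuals STA-01 2.0, STA-02 137.4, STA-03 101.6 → max 137.4 km
Point B: residuals STA-01 0.0, STA-02 0.0, STA-03 0.0 → max 0.0 km
Point C: residuals STA-01 153.4, STA-02 94.5, STA-03 49.0 → max 153.4 km
Point D: residuals STA-01 58.8, STA-02 7.4, STA-03 42.1 → max 58.8 km
Point E: residuals STA-01 65.7, STA-02 126.7, STA-03 114.4 → max 126.7 km
Only Point B has all residuals ≈ 0.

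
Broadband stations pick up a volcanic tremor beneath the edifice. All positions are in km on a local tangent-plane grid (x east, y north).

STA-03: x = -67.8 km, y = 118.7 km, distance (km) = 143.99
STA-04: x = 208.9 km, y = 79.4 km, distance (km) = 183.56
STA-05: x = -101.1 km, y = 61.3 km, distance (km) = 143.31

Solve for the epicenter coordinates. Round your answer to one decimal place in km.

x ≈ 35.7 km, y ≈ 18.6 km

Circle about each station: (x + 67.8)² + (y − 118.7)² = 143.99²; (x − 208.9)² + (y − 79.4)² = 183.56²; (x + 101.1)² + (y − 61.3)² = 143.31².
Subtracting pairs of circle equations eliminates x²+y² and gives linear equations (the radical axes):
553.4 x − 78.6 y = 18295.89
-66.6 x − 114.8 y = -4512.27
Solving the 2×2 system: x ≈ 35.7, y ≈ 18.6 km.
Check against STA-03 (with the unrounded x, y): √((x + 67.8)²+(y − 118.7)²) = 143.99 ≈ 143.99 km. ✓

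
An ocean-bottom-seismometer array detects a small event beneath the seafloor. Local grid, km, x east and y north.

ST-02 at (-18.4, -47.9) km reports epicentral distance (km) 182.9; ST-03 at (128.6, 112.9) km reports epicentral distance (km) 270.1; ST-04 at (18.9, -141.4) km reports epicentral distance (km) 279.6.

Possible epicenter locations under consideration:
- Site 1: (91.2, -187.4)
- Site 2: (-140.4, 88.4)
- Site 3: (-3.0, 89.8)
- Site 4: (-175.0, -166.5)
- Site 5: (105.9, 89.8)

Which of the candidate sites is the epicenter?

For each candidate, compare |candidate − station| to the reported distance:
Site 1: residuals ST-02 5.5, ST-03 32.5, ST-04 193.9 → max 193.9 km
Site 2: residuals ST-02 0.0, ST-03 0.0, ST-04 0.0 → max 0.0 km
Site 3: residuals ST-02 44.3, ST-03 136.5, ST-04 47.4 → max 136.5 km
Site 4: residuals ST-02 13.5, ST-03 142.5, ST-04 84.1 → max 142.5 km
Site 5: residuals ST-02 2.6, ST-03 237.7, ST-04 32.6 → max 237.7 km
Only Site 2 has all residuals ≈ 0.

Site 2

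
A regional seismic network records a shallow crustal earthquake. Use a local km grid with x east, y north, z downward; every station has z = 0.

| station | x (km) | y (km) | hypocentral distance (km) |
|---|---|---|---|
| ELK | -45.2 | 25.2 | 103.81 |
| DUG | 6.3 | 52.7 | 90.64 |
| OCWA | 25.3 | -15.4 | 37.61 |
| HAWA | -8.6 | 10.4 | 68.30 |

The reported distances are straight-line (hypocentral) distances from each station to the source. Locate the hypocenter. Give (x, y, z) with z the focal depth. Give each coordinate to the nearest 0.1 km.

Each station gives a sphere (x−x_i)² + (y−y_i)² + z² = d_i² (stations at z=0).
Subtracting the ELK sphere from DUG and OCWA: z² cancels, leaving linear equations in x and y:
103.0 x + 55.0 y = 2699.81
141.0 x − 81.2 y = 7561.17
Solving: x ≈ 39.401, y ≈ -24.700 km (keep extra digits for the depth step; rounded: 39.4, -24.7).
Then from the ELK sphere: z² = 103.81² − (x + 45.2)² − (y − 25.2)² with x = 39.401, y = -24.700, so z ≈ 33.603 ≈ 33.6 km.

(39.4, -24.7, 33.6)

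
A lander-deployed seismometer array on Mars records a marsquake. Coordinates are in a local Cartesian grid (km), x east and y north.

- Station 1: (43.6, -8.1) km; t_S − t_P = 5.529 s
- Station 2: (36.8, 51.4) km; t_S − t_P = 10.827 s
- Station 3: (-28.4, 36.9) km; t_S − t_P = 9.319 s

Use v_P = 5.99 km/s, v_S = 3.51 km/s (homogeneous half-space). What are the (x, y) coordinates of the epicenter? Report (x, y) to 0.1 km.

Distance from S−P lag: d = Δt · v_P v_S / (v_P − v_S) = Δt · (5.99·3.51)/(5.99−3.51) ≈ 8.4778·Δt.
So d_Station 1 = 46.87, d_Station 2 = 91.79, d_Station 3 = 79.00 km.
Circle about each station: (x − 43.6)² + (y + 8.1)² = 46.87²; (x − 36.8)² + (y − 51.4)² = 91.79²; (x + 28.4)² + (y − 36.9)² = 79.00².
Subtracting pairs of circle equations eliminates x²+y² and gives linear equations (the radical axes):
-13.6 x + 119.0 y = -4198.98
-144.0 x + 90.0 y = -3842.60
Solving the 2×2 system: x ≈ 5.0, y ≈ -34.7 km.

(5.0, -34.7)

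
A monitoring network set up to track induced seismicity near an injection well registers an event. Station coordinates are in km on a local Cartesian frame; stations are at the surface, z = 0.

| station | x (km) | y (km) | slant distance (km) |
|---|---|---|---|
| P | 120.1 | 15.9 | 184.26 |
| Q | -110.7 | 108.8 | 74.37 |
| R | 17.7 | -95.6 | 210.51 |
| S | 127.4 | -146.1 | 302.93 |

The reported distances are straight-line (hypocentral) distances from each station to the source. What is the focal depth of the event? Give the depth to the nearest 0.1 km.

Each station gives a sphere (x−x_i)² + (y−y_i)² + z² = d_i² (stations at z=0).
Subtracting the P sphere from Q and R: z² cancels, leaving linear equations in x and y:
-461.6 x + 185.8 y = 37835.96
-204.8 x − 223.0 y = -15586.88
Solving: x ≈ -39.304, y ≈ 105.992 km (keep extra digits for the depth step; rounded: -39.3, 106.0).
Then from the P sphere: z² = 184.26² − (x − 120.1)² − (y − 15.9)² with x = -39.304, y = 105.992, so z ≈ 20.629 ≈ 20.6 km.

depth ≈ 20.6 km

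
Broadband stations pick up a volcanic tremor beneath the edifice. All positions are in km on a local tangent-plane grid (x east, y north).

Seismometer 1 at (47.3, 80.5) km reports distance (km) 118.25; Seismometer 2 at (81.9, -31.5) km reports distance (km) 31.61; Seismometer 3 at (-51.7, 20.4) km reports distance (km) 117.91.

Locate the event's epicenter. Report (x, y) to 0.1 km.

x ≈ 50.9 km, y ≈ -37.7 km

Circle about each station: (x − 47.3)² + (y − 80.5)² = 118.25²; (x − 81.9)² + (y + 31.5)² = 31.61²; (x + 51.7)² + (y − 20.4)² = 117.91².
Subtracting the Seismometer 1 equation from the Seismometer 2 and Seismometer 3 equations removes the quadratic terms:
69.2 x − 224.0 y = 11966.19
-198.0 x − 120.2 y = -5548.20
Solving the 2×2 system: x ≈ 50.9, y ≈ -37.7 km.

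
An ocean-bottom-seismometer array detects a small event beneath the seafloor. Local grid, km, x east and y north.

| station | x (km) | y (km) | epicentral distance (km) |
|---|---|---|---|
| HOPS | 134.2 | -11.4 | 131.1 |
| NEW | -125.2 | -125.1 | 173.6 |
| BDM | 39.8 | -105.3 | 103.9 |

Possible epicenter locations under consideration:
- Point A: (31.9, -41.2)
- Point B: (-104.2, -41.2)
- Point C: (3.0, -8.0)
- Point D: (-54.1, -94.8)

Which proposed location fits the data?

Point C

For each candidate, compare |candidate − station| to the reported distance:
Point A: residuals HOPS 24.5, NEW 4.5, BDM 39.3 → max 39.3 km
Point B: residuals HOPS 109.2, NEW 87.1, BDM 53.7 → max 109.2 km
Point C: residuals HOPS 0.1, NEW 0.0, BDM 0.1 → max 0.1 km
Point D: residuals HOPS 74.8, NEW 96.3, BDM 9.4 → max 96.3 km
Only Point C has all residuals ≈ 0.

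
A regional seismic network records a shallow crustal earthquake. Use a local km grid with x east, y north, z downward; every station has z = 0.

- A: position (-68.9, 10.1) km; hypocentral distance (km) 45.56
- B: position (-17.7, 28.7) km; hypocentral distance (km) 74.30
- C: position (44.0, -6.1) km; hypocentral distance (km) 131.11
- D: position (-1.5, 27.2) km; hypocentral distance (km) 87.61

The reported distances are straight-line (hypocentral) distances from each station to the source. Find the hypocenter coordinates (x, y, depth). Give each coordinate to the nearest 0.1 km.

Each station gives a sphere (x−x_i)² + (y−y_i)² + z² = d_i² (stations at z=0).
Subtracting the A sphere from B and C: z² cancels, leaving linear equations in x and y:
102.4 x + 37.2 y = -7157.02
225.8 x − 32.4 y = -17990.13
Solving: x ≈ -76.904, y ≈ 19.299 km (keep extra digits for the depth step; rounded: -76.9, 19.3).
Then from the A sphere: z² = 45.56² − (x + 68.9)² − (y − 10.1)² with x = -76.904, y = 19.299, so z ≈ 43.898 ≈ 43.9 km.

(-76.9, 19.3, 43.9)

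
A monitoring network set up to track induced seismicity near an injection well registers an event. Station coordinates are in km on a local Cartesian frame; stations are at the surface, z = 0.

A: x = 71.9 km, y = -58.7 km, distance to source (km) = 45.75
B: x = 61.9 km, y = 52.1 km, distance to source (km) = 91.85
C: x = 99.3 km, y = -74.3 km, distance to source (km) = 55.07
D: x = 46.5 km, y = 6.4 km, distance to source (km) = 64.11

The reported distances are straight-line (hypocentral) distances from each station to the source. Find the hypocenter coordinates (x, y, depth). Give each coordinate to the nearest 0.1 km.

x ≈ 89.3 km, y ≈ -29.9 km, depth ≈ 31.0 km

Each station gives a sphere (x−x_i)² + (y−y_i)² + z² = d_i² (stations at z=0).
Subtracting the A sphere from B and C: z² cancels, leaving linear equations in x and y:
-20.0 x + 221.6 y = -8412.64
54.8 x − 31.2 y = 5826.04
Solving: x ≈ 89.289, y ≈ -29.905 km (keep extra digits for the depth step; rounded: 89.3, -29.9).
Then from the A sphere: z² = 45.75² − (x − 71.9)² − (y + 58.7)² with x = 89.289, y = -29.905, so z ≈ 31.009 ≈ 31.0 km.
Check against D (with the unrounded solution): distance 64.11 ≈ 64.11 km. ✓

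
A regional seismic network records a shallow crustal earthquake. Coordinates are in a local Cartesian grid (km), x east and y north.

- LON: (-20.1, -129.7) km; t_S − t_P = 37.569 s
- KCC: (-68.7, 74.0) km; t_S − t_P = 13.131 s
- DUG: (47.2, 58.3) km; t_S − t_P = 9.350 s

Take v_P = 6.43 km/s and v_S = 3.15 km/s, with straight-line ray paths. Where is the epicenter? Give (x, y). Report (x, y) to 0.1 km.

x ≈ 7.9 km, y ≈ 100.6 km

Distance from S−P lag: d = Δt · v_P v_S / (v_P − v_S) = Δt · (6.43·3.15)/(6.43−3.15) ≈ 6.1752·Δt.
So d_LON = 231.99, d_KCC = 81.09, d_DUG = 57.74 km.
Circle about each station: (x + 20.1)² + (y + 129.7)² = 231.99²; (x + 68.7)² + (y − 74.0)² = 81.09²; (x − 47.2)² + (y − 58.3)² = 57.74².
Subtracting the LON equation from the KCC and DUG equations removes the quadratic terms:
-97.2 x + 407.4 y = 40213.36
134.6 x + 376.0 y = 38886.08
Solving the 2×2 system: x ≈ 7.9, y ≈ 100.6 km.
Check against LON (with the unrounded x, y): √((x + 20.1)²+(y + 129.7)²) = 231.99 ≈ 231.99 km. ✓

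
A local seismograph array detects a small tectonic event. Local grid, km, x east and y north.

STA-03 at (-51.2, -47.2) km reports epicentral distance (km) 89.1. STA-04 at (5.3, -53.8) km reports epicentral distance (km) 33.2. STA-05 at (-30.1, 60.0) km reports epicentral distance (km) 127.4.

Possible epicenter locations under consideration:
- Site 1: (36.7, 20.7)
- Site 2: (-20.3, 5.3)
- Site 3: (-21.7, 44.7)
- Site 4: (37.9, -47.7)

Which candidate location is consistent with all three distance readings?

For each candidate, compare |candidate − station| to the reported distance:
Site 1: residuals STA-03 22.0, STA-04 47.6, STA-05 49.9 → max 49.9 km
Site 2: residuals STA-03 28.2, STA-04 31.2, STA-05 71.8 → max 71.8 km
Site 3: residuals STA-03 7.4, STA-04 68.9, STA-05 109.9 → max 109.9 km
Site 4: residuals STA-03 0.0, STA-04 0.0, STA-05 0.0 → max 0.0 km
Only Site 4 has all residuals ≈ 0.

Site 4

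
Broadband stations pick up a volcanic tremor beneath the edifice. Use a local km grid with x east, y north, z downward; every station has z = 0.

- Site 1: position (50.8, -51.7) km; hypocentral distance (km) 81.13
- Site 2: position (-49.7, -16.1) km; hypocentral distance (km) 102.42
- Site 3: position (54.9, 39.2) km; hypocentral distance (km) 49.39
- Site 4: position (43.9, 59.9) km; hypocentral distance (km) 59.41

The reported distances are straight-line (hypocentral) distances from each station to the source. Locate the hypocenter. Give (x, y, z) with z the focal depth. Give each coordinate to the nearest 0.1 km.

(38.1, 17.2, 40.9)

Each station gives a sphere (x−x_i)² + (y−y_i)² + z² = d_i² (stations at z=0).
Subtracting the Site 1 sphere from Site 2 and Site 3: z² cancels, leaving linear equations in x and y:
-201.0 x + 71.2 y = -6432.01
8.2 x + 181.8 y = 3439.82
Solving: x ≈ 38.094, y ≈ 17.203 km (keep extra digits for the depth step; rounded: 38.1, 17.2).
Then from the Site 1 sphere: z² = 81.13² − (x − 50.8)² − (y + 51.7)² with x = 38.094, y = 17.203, so z ≈ 40.902 ≈ 40.9 km.
Check against Site 4 (with the unrounded solution): distance 59.41 ≈ 59.41 km. ✓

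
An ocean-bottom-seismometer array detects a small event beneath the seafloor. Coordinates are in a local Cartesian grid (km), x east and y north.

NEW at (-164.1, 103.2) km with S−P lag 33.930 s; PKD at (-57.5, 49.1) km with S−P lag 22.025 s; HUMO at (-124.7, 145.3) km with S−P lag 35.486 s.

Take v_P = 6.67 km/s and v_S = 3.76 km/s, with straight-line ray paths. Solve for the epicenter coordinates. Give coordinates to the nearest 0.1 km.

x ≈ 19.5 km, y ≈ -124.4 km

Distance from S−P lag: d = Δt · v_P v_S / (v_P − v_S) = Δt · (6.67·3.76)/(6.67−3.76) ≈ 8.6183·Δt.
So d_NEW = 292.42, d_PKD = 189.82, d_HUMO = 305.83 km.
Circle about each station: (x + 164.1)² + (y − 103.2)² = 292.42²; (x + 57.5)² + (y − 49.1)² = 189.82²; (x + 124.7)² + (y − 145.3)² = 305.83².
Subtracting the NEW equation from the PKD and HUMO equations removes the quadratic terms:
213.2 x − 108.2 y = 17615.83
78.8 x + 84.2 y = -8939.40
Solving the 2×2 system: x ≈ 19.5, y ≈ -124.4 km.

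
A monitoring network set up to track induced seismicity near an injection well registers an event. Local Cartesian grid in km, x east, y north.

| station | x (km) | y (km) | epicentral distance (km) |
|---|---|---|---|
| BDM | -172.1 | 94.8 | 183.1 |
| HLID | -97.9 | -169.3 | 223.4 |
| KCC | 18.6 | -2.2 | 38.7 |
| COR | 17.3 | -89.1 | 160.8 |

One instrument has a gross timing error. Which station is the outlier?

Solve using three stations at a time. Using BDM, HLID, KCC (subtract circle equations pairwise → linear system) gives (x, y) ≈ (-0.2, 31.6).
Distances from that point to each station vs reported:
  BDM: calculated 183.1 vs reported 183.1 → residual 0.0 km
  HLID: calculated 223.4 vs reported 223.4 → residual 0.0 km
  KCC: calculated 38.7 vs reported 38.7 → residual 0.0 km
  COR: calculated 122.0 vs reported 160.8 → residual 38.8 km
BDM, HLID, KCC are mutually consistent (residuals ≈ 0); COR is off by 38.8 km.

COR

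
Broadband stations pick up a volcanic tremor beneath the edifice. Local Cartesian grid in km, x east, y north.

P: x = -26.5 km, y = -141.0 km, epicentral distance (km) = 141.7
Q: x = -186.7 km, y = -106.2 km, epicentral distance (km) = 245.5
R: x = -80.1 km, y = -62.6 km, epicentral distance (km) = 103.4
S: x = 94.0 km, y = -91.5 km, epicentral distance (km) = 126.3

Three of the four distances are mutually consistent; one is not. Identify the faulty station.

Q

Solve using three stations at a time. Using P, R, S (subtract circle equations pairwise → linear system) gives (x, y) ≈ (4.2, -2.6).
Distances from that point to each station vs reported:
  P: calculated 141.7 vs reported 141.7 → residual 0.0 km
  Q: calculated 217.2 vs reported 245.5 → residual 28.3 km
  R: calculated 103.5 vs reported 103.4 → residual 0.1 km
  S: calculated 126.3 vs reported 126.3 → residual 0.0 km
P, R, S are mutually consistent (residuals ≈ 0); Q is off by 28.3 km.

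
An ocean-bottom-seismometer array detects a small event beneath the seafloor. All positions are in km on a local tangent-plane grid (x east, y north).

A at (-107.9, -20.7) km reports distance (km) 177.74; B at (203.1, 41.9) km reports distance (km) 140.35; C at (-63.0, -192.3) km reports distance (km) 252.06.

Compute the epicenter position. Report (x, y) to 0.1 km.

Circle about each station: (x + 107.9)² + (y + 20.7)² = 177.74²; (x − 203.1)² + (y − 41.9)² = 140.35²; (x + 63.0)² + (y + 192.3)² = 252.06².
Subtracting the A equation from the B and C equations removes the quadratic terms:
622.0 x + 125.2 y = 42827.71
89.8 x − 343.2 y = -3065.35
Solving the 2×2 system: x ≈ 63.7, y ≈ 25.6 km.
Check against A (with the unrounded x, y): √((x + 107.9)²+(y + 20.7)²) = 177.74 ≈ 177.74 km. ✓

63.7 km east, 25.6 km north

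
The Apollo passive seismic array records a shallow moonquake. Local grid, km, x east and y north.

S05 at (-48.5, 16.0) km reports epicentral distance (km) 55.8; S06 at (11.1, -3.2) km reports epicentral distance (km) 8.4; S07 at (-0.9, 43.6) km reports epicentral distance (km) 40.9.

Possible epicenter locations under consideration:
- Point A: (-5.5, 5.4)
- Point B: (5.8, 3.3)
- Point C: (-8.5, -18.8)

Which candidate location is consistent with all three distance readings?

For each candidate, compare |candidate − station| to the reported distance:
Point A: residuals S05 11.5, S06 10.3, S07 2.4 → max 11.5 km
Point B: residuals S05 0.0, S06 0.0, S07 0.0 → max 0.0 km
Point C: residuals S05 2.8, S06 16.7, S07 22.0 → max 22.0 km
Only Point B has all residuals ≈ 0.

Point B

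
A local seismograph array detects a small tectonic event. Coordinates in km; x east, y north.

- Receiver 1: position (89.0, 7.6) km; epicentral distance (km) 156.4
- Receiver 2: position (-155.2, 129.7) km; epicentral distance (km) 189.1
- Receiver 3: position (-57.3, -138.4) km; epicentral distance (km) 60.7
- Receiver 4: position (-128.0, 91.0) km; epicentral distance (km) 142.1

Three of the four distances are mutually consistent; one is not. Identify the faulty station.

Receiver 3

Solve using three stations at a time. Using Receiver 1, Receiver 2, Receiver 4 (subtract circle equations pairwise → linear system) gives (x, y) ≈ (-61.5, -34.5).
Distances from that point to each station vs reported:
  Receiver 1: calculated 156.3 vs reported 156.4 → residual 0.1 km
  Receiver 2: calculated 189.0 vs reported 189.1 → residual 0.1 km
  Receiver 3: calculated 104.0 vs reported 60.7 → residual 43.3 km
  Receiver 4: calculated 142.0 vs reported 142.1 → residual 0.1 km
Receiver 1, Receiver 2, Receiver 4 are mutually consistent (residuals ≈ 0); Receiver 3 is off by 43.3 km.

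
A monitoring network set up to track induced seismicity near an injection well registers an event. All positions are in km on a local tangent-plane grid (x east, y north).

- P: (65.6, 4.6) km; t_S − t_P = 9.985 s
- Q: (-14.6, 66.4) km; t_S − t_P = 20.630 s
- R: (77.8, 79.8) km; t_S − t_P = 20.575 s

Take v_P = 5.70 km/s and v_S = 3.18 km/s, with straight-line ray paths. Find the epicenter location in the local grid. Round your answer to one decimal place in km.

Distance from S−P lag: d = Δt · v_P v_S / (v_P − v_S) = Δt · (5.70·3.18)/(5.70−3.18) ≈ 7.1929·Δt.
So d_P = 71.82, d_Q = 148.39, d_R = 147.99 km.
Circle about each station: (x − 65.6)² + (y − 4.6)² = 71.82²; (x + 14.6)² + (y − 66.4)² = 148.39²; (x − 77.8)² + (y − 79.8)² = 147.99².
Subtracting pairs of circle equations eliminates x²+y² and gives linear equations (the radical axes):
-160.4 x + 123.6 y = -16563.88
24.4 x + 150.4 y = -8646.57
Solving the 2×2 system: x ≈ 52.4, y ≈ -66.0 km.

(52.4, -66.0)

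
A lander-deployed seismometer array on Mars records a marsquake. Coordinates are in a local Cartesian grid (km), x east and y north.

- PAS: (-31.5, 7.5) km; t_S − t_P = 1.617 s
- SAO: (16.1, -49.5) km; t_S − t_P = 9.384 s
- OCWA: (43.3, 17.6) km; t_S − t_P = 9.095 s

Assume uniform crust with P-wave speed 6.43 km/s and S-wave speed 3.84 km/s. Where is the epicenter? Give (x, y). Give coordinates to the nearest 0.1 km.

x ≈ -43.4 km, y ≈ 17.3 km

Distance from S−P lag: d = Δt · v_P v_S / (v_P − v_S) = Δt · (6.43·3.84)/(6.43−3.84) ≈ 9.5333·Δt.
So d_PAS = 15.42, d_SAO = 89.46, d_OCWA = 86.71 km.
Circle about each station: (x + 31.5)² + (y − 7.5)² = 15.42²; (x − 16.1)² + (y + 49.5)² = 89.46²; (x − 43.3)² + (y − 17.6)² = 86.71².
Subtracting the PAS equation from the SAO and OCWA equations removes the quadratic terms:
95.2 x − 114.0 y = -6104.36
149.6 x + 20.2 y = -6144.70
Solving the 2×2 system: x ≈ -43.4, y ≈ 17.3 km.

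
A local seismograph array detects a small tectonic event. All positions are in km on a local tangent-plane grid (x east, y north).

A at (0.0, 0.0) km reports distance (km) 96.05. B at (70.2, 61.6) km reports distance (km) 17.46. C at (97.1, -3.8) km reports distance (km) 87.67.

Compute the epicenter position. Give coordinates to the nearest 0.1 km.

Circle about each station: x² + y² = 96.05²; (x − 70.2)² + (y − 61.6)² = 17.46²; (x − 97.1)² + (y + 3.8)² = 87.67².
Subtracting the A equation from the B and C equations removes the quadratic terms:
140.4 x + 123.2 y = 17643.35
194.2 x − 7.6 y = 10982.42
Solving the 2×2 system: x ≈ 59.5, y ≈ 75.4 km.

59.5 km east, 75.4 km north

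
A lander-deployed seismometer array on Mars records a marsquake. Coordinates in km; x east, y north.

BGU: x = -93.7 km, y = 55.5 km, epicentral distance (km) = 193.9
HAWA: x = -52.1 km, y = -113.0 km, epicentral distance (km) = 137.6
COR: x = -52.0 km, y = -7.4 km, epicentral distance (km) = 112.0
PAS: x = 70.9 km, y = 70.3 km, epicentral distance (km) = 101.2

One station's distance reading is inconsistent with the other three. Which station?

BGU

Solve using three stations at a time. Using HAWA, COR, PAS (subtract circle equations pairwise → linear system) gives (x, y) ≈ (57.7, -30.0).
Distances from that point to each station vs reported:
  BGU: calculated 173.9 vs reported 193.9 → residual 20.0 km
  HAWA: calculated 137.6 vs reported 137.6 → residual 0.0 km
  COR: calculated 112.0 vs reported 112.0 → residual 0.0 km
  PAS: calculated 101.2 vs reported 101.2 → residual 0.0 km
HAWA, COR, PAS are mutually consistent (residuals ≈ 0); BGU is off by 20.0 km.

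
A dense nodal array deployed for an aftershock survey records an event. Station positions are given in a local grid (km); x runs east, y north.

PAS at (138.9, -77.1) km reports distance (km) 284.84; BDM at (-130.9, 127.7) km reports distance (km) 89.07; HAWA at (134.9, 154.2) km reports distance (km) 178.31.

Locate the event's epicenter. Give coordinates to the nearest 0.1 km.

Circle about each station: (x − 138.9)² + (y + 77.1)² = 284.84²; (x + 130.9)² + (y − 127.7)² = 89.07²; (x − 134.9)² + (y − 154.2)² = 178.31².
Subtracting pairs of circle equations eliminates x²+y² and gives linear equations (the radical axes):
-539.6 x + 409.6 y = 81404.84
-8.0 x + 462.6 y = 66077.40
Solving the 2×2 system: x ≈ -43.0, y ≈ 142.1 km.
Check against PAS (with the unrounded x, y): √((x − 138.9)²+(y + 77.1)²) = 284.84 ≈ 284.84 km. ✓

-43.0 km east, 142.1 km north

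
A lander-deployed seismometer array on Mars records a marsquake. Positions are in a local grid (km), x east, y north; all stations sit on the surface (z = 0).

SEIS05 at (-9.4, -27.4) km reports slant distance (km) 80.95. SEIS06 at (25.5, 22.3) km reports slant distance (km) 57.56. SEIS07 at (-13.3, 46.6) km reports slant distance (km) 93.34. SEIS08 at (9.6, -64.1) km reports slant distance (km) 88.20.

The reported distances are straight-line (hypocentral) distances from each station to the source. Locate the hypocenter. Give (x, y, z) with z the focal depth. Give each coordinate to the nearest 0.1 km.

Each station gives a sphere (x−x_i)² + (y−y_i)² + z² = d_i² (stations at z=0).
Subtracting the SEIS05 sphere from SEIS06 and SEIS07: z² cancels, leaving linear equations in x and y:
69.8 x + 99.4 y = 3548.17
-7.8 x + 148.0 y = -650.12
Solving: x ≈ 53.103, y ≈ -1.594 km (keep extra digits for the depth step; rounded: 53.1, -1.6).
Then from the SEIS05 sphere: z² = 80.95² − (x + 9.4)² − (y + 27.4)² with x = 53.103, y = -1.594, so z ≈ 44.501 ≈ 44.5 km.
Check against SEIS08 (with the unrounded solution): distance 88.20 ≈ 88.20 km. ✓

(53.1, -1.6, 44.5)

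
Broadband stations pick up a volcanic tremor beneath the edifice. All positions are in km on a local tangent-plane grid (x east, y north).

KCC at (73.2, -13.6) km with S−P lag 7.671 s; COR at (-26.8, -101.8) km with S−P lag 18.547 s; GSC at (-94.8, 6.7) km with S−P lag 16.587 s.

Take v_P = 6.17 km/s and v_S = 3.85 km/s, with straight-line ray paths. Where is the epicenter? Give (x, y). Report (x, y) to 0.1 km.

Distance from S−P lag: d = Δt · v_P v_S / (v_P − v_S) = Δt · (6.17·3.85)/(6.17−3.85) ≈ 10.2390·Δt.
So d_KCC = 78.54, d_COR = 189.90, d_GSC = 169.83 km.
Circle about each station: (x − 73.2)² + (y + 13.6)² = 78.54²; (x + 26.8)² + (y + 101.8)² = 189.90²; (x + 94.8)² + (y − 6.7)² = 169.83².
Subtracting the KCC equation from the COR and GSC equations removes the quadratic terms:
-200.0 x − 176.4 y = -24355.20
-336.0 x + 40.6 y = -19184.97
Solving the 2×2 system: x ≈ 64.9, y ≈ 64.5 km.

(64.9, 64.5)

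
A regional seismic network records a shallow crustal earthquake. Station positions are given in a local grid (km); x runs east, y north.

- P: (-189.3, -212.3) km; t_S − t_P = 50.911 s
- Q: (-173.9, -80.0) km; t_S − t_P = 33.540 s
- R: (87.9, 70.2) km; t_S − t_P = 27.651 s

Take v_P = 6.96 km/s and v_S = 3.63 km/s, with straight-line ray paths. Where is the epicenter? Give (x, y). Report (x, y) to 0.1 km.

(-100.0, 163.5)

Distance from S−P lag: d = Δt · v_P v_S / (v_P − v_S) = Δt · (6.96·3.63)/(6.96−3.63) ≈ 7.5870·Δt.
So d_P = 386.26, d_Q = 254.47, d_R = 209.79 km.
Circle about each station: (x + 189.3)² + (y + 212.3)² = 386.26²; (x + 173.9)² + (y + 80.0)² = 254.47²; (x − 87.9)² + (y − 70.2)² = 209.79².
Subtracting the P equation from the Q and R equations removes the quadratic terms:
30.8 x + 264.6 y = 40177.24
554.4 x + 565.0 y = 36933.61
Solving the 2×2 system: x ≈ -100.0, y ≈ 163.5 km.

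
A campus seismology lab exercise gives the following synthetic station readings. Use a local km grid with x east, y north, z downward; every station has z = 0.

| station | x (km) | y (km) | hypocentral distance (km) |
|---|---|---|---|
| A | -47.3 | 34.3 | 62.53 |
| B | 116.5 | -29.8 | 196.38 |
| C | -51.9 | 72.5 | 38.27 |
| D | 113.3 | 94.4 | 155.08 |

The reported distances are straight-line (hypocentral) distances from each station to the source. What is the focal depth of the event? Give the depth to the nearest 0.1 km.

depth ≈ 32.7 km

Each station gives a sphere (x−x_i)² + (y−y_i)² + z² = d_i² (stations at z=0).
Subtracting the A sphere from B and C: z² cancels, leaving linear equations in x and y:
327.6 x − 128.2 y = -23608.59
-9.2 x + 76.4 y = 6981.49
Solving: x ≈ -38.101, y ≈ 86.793 km (keep extra digits for the depth step; rounded: -38.1, 86.8).
Then from the A sphere: z² = 62.53² − (x + 47.3)² − (y − 34.3)² with x = -38.101, y = 86.793, so z ≈ 32.709 ≈ 32.7 km.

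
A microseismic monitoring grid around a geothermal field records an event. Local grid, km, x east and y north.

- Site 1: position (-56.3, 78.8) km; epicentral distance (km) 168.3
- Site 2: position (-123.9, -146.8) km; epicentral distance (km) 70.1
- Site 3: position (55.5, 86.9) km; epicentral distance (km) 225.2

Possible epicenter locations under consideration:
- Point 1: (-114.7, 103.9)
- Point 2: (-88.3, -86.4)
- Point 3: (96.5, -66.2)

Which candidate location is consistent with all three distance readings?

Point 2

For each candidate, compare |candidate − station| to the reported distance:
Point 1: residuals Site 1 104.7, Site 2 180.8, Site 3 54.2 → max 180.8 km
Point 2: residuals Site 1 0.0, Site 2 0.0, Site 3 0.0 → max 0.0 km
Point 3: residuals Site 1 42.3, Site 2 164.6, Site 3 66.7 → max 164.6 km
Only Point 2 has all residuals ≈ 0.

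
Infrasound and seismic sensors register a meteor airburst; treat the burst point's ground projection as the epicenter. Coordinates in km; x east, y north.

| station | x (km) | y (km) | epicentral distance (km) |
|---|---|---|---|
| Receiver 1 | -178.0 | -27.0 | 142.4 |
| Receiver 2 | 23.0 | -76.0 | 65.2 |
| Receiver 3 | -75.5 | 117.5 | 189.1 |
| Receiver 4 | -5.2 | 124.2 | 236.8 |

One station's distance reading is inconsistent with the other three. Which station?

Receiver 4

Solve using three stations at a time. Using Receiver 1, Receiver 2, Receiver 3 (subtract circle equations pairwise → linear system) gives (x, y) ≈ (-41.8, -68.6).
Distances from that point to each station vs reported:
  Receiver 1: calculated 142.4 vs reported 142.4 → residual 0.0 km
  Receiver 2: calculated 65.2 vs reported 65.2 → residual 0.0 km
  Receiver 3: calculated 189.1 vs reported 189.1 → residual 0.0 km
  Receiver 4: calculated 196.2 vs reported 236.8 → residual 40.6 km
Receiver 1, Receiver 2, Receiver 3 are mutually consistent (residuals ≈ 0); Receiver 4 is off by 40.6 km.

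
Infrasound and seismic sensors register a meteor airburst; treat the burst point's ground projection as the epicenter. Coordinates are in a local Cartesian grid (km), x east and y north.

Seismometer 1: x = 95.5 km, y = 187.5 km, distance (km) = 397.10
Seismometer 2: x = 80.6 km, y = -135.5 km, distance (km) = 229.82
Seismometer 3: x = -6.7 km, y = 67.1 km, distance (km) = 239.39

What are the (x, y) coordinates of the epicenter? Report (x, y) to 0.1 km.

(-149.0, -125.4)

Circle about each station: (x − 95.5)² + (y − 187.5)² = 397.10²; (x − 80.6)² + (y + 135.5)² = 229.82²; (x + 6.7)² + (y − 67.1)² = 239.39².
Subtracting the Seismometer 1 equation from the Seismometer 2 and Seismometer 3 equations removes the quadratic terms:
-29.8 x − 646.0 y = 85451.29
-204.4 x − 240.8 y = 60651.64
Solving the 2×2 system: x ≈ -149.0, y ≈ -125.4 km.
Check against Seismometer 1 (with the unrounded x, y): √((x − 95.5)²+(y − 187.5)²) = 397.10 ≈ 397.10 km. ✓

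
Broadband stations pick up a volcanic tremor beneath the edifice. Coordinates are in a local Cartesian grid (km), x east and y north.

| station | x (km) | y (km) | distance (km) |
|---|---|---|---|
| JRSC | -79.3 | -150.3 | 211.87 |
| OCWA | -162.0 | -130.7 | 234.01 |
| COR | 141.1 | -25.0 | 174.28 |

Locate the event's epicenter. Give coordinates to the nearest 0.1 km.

x ≈ -15.4 km, y ≈ 51.7 km

Circle about each station: (x + 79.3)² + (y + 150.3)² = 211.87²; (x + 162.0)² + (y + 130.7)² = 234.01²; (x − 141.1)² + (y + 25.0)² = 174.28².
Subtracting the JRSC equation from the OCWA and COR equations removes the quadratic terms:
-165.4 x + 39.2 y = 4576.13
440.8 x + 250.6 y = 6171.01
Solving the 2×2 system: x ≈ -15.4, y ≈ 51.7 km.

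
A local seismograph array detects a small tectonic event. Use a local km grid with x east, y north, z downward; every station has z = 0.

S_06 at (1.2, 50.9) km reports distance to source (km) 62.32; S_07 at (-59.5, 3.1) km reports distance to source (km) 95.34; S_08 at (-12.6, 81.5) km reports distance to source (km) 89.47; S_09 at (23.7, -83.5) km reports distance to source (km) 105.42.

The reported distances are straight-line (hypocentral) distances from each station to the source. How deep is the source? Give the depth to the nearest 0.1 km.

Each station gives a sphere (x−x_i)² + (y−y_i)² + z² = d_i² (stations at z=0).
Subtracting the S_06 sphere from S_07 and S_08: z² cancels, leaving linear equations in x and y:
-121.4 x − 95.6 y = -4248.32
-27.6 x + 61.2 y = 87.66
Solving: x ≈ 24.991, y ≈ 12.703 km (keep extra digits for the depth step; rounded: 25.0, 12.7).
Then from the S_06 sphere: z² = 62.32² − (x − 1.2)² − (y − 50.9)² with x = 24.991, y = 12.703, so z ≈ 43.113 ≈ 43.1 km.

depth ≈ 43.1 km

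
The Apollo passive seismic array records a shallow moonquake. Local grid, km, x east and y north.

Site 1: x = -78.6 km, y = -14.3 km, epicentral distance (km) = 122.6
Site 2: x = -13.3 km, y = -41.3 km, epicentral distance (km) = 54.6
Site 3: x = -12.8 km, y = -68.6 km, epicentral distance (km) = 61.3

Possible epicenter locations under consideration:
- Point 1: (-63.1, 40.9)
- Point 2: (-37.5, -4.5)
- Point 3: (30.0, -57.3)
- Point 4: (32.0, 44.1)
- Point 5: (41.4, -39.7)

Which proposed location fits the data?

Point 5

For each candidate, compare |candidate − station| to the reported distance:
Point 1: residuals Site 1 65.3, Site 2 41.5, Site 3 59.2 → max 65.3 km
Point 2: residuals Site 1 80.3, Site 2 10.6, Site 3 7.4 → max 80.3 km
Point 3: residuals Site 1 5.8, Site 2 8.4, Site 3 17.0 → max 17.0 km
Point 4: residuals Site 1 2.5, Site 2 42.1, Site 3 60.0 → max 60.0 km
Point 5: residuals Site 1 0.1, Site 2 0.1, Site 3 0.1 → max 0.1 km
Only Point 5 has all residuals ≈ 0.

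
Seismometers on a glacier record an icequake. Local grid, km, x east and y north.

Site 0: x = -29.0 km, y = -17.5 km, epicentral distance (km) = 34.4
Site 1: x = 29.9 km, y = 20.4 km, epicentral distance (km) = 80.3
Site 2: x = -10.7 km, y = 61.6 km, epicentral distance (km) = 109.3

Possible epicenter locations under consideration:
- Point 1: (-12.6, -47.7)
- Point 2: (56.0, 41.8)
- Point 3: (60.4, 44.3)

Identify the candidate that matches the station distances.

Point 1

For each candidate, compare |candidate − station| to the reported distance:
Point 1: residuals Site 0 0.0, Site 1 0.0, Site 2 0.0 → max 0.0 km
Point 2: residuals Site 0 69.2, Site 1 46.5, Site 2 39.7 → max 69.2 km
Point 3: residuals Site 0 74.3, Site 1 41.6, Site 2 36.1 → max 74.3 km
Only Point 1 has all residuals ≈ 0.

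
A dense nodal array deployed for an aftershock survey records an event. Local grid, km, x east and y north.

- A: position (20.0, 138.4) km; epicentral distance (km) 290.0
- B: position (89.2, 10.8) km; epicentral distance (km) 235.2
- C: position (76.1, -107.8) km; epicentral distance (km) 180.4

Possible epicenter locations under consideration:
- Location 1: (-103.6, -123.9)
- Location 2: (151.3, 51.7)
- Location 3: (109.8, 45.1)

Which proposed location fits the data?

For each candidate, compare |candidate − station| to the reported distance:
Location 1: residuals A 0.0, B 0.0, C 0.0 → max 0.0 km
Location 2: residuals A 132.7, B 160.8, C 4.1 → max 160.8 km
Location 3: residuals A 160.5, B 195.2, C 23.8 → max 195.2 km
Only Location 1 has all residuals ≈ 0.

Location 1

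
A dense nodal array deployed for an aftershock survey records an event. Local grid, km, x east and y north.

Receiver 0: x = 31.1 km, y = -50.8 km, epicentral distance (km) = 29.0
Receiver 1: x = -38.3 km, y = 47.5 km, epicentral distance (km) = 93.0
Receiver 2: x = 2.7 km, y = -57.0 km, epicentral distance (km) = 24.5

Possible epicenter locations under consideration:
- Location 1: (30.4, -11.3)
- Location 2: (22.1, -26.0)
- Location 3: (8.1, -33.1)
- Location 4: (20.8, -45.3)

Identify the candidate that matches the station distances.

Location 3

For each candidate, compare |candidate − station| to the reported distance:
Location 1: residuals Receiver 0 10.5, Receiver 1 2.6, Receiver 2 28.9 → max 28.9 km
Location 2: residuals Receiver 0 2.6, Receiver 1 2.1, Receiver 2 12.1 → max 12.1 km
Location 3: residuals Receiver 0 0.0, Receiver 1 0.0, Receiver 2 0.0 → max 0.0 km
Location 4: residuals Receiver 0 17.3, Receiver 1 17.0, Receiver 2 2.9 → max 17.3 km
Only Location 3 has all residuals ≈ 0.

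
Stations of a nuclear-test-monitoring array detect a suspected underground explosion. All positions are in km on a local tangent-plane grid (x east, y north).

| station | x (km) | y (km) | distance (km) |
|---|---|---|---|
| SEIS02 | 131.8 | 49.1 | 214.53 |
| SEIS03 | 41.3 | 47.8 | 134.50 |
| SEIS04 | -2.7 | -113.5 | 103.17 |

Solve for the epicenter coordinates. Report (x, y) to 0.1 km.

(-66.6, -32.5)

Circle about each station: (x − 131.8)² + (y − 49.1)² = 214.53²; (x − 41.3)² + (y − 47.8)² = 134.50²; (x + 2.7)² + (y + 113.5)² = 103.17².
Subtracting pairs of circle equations eliminates x²+y² and gives linear equations (the radical axes):
-181.0 x − 2.6 y = 12141.35
-269.0 x − 325.2 y = 28486.56
Solving the 2×2 system: x ≈ -66.6, y ≈ -32.5 km.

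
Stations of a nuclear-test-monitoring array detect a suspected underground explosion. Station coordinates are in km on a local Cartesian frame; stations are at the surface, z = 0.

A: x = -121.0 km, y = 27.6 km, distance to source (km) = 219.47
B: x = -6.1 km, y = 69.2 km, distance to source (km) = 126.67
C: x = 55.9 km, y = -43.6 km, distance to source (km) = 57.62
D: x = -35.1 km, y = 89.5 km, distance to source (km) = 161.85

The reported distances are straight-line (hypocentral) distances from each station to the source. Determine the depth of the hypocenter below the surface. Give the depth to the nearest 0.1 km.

15.7 km

Each station gives a sphere (x−x_i)² + (y−y_i)² + z² = d_i² (stations at z=0).
Subtracting the A sphere from B and C: z² cancels, leaving linear equations in x and y:
229.8 x + 83.2 y = 21544.88
353.8 x − 142.4 y = 34470.03
Solving: x ≈ 95.494, y ≈ -4.804 km (keep extra digits for the depth step; rounded: 95.5, -4.8).
Then from the A sphere: z² = 219.47² − (x + 121.0)² − (y − 27.6)² with x = 95.494, y = -4.804, so z ≈ 15.729 ≈ 15.7 km.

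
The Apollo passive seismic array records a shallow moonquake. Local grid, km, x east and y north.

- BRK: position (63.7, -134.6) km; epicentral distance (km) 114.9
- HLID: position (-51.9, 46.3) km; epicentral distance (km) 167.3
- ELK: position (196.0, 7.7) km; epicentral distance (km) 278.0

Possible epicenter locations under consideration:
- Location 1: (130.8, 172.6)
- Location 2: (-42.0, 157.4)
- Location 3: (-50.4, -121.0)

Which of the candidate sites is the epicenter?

For each candidate, compare |candidate − station| to the reported distance:
Location 1: residuals BRK 199.5, HLID 54.8, ELK 100.7 → max 199.5 km
Location 2: residuals BRK 195.6, HLID 55.8, ELK 3.2 → max 195.6 km
Location 3: residuals BRK 0.0, HLID 0.0, ELK 0.0 → max 0.0 km
Only Location 3 has all residuals ≈ 0.

Location 3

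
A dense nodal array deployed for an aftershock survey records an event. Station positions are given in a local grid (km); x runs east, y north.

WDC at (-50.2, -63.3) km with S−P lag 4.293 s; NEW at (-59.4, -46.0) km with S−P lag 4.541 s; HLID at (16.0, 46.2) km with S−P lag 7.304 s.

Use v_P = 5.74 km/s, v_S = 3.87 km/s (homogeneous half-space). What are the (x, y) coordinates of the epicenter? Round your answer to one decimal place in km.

Distance from S−P lag: d = Δt · v_P v_S / (v_P − v_S) = Δt · (5.74·3.87)/(5.74−3.87) ≈ 11.8790·Δt.
So d_WDC = 51.00, d_NEW = 53.94, d_HLID = 86.76 km.
Circle about each station: (x + 50.2)² + (y + 63.3)² = 51.00²; (x + 59.4)² + (y + 46.0)² = 53.94²; (x − 16.0)² + (y − 46.2)² = 86.76².
Subtracting pairs of circle equations eliminates x²+y² and gives linear equations (the radical axes):
-18.4 x + 34.6 y = -1191.09
132.4 x + 219.0 y = -9062.79
Solving the 2×2 system: x ≈ -6.1, y ≈ -37.7 km.
Check against WDC (with the unrounded x, y): √((x + 50.2)²+(y + 63.3)²) = 50.98 ≈ 51.00 km. ✓

-6.1 km east, -37.7 km north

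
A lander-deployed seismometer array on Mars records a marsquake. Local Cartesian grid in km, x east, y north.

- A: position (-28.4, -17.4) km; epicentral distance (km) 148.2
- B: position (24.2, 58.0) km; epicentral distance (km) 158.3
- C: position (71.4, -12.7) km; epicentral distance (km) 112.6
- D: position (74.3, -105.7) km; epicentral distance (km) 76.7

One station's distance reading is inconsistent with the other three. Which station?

Solve using three stations at a time. Using B, C, D (subtract circle equations pairwise → linear system) gives (x, y) ≈ (-1.9, -98.1).
Distances from that point to each station vs reported:
  A: calculated 84.9 vs reported 148.2 → residual 63.3 km
  B: calculated 158.2 vs reported 158.3 → residual 0.1 km
  C: calculated 112.5 vs reported 112.6 → residual 0.1 km
  D: calculated 76.6 vs reported 76.7 → residual 0.1 km
B, C, D are mutually consistent (residuals ≈ 0); A is off by 63.3 km.

A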